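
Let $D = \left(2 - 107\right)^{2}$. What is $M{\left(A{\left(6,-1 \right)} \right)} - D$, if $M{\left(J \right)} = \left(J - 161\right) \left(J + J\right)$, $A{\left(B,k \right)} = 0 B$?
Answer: $-11025$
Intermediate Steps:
$A{\left(B,k \right)} = 0$
$D = 11025$ ($D = \left(-105\right)^{2} = 11025$)
$M{\left(J \right)} = 2 J \left(-161 + J\right)$ ($M{\left(J \right)} = \left(-161 + J\right) 2 J = 2 J \left(-161 + J\right)$)
$M{\left(A{\left(6,-1 \right)} \right)} - D = 2 \cdot 0 \left(-161 + 0\right) - 11025 = 2 \cdot 0 \left(-161\right) - 11025 = 0 - 11025 = -11025$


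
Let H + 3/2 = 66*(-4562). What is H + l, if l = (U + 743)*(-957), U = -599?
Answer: -877803/2 ≈ -4.3890e+5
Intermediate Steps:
l = -137808 (l = (-599 + 743)*(-957) = 144*(-957) = -137808)
H = -602187/2 (H = -3/2 + 66*(-4562) = -3/2 - 301092 = -602187/2 ≈ -3.0109e+5)
H + l = -602187/2 - 137808 = -877803/2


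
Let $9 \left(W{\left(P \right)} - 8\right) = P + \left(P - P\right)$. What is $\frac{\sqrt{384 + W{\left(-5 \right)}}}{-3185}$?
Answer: $- \frac{\sqrt{3523}}{9555} \approx -0.0062119$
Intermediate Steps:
$W{\left(P \right)} = 8 + \frac{P}{9}$ ($W{\left(P \right)} = 8 + \frac{P + \left(P - P\right)}{9} = 8 + \frac{P + 0}{9} = 8 + \frac{P}{9}$)
$\frac{\sqrt{384 + W{\left(-5 \right)}}}{-3185} = \frac{\sqrt{384 + \left(8 + \frac{1}{9} \left(-5\right)\right)}}{-3185} = \sqrt{384 + \left(8 - \frac{5}{9}\right)} \left(- \frac{1}{3185}\right) = \sqrt{384 + \frac{67}{9}} \left(- \frac{1}{3185}\right) = \sqrt{\frac{3523}{9}} \left(- \frac{1}{3185}\right) = \frac{\sqrt{3523}}{3} \left(- \frac{1}{3185}\right) = - \frac{\sqrt{3523}}{9555}$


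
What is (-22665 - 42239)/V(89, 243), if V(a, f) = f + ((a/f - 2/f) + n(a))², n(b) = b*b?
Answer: -425835144/411690651223 ≈ -0.0010344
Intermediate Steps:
n(b) = b²
V(a, f) = f + (a² - 2/f + a/f)² (V(a, f) = f + ((a/f - 2/f) + a²)² = f + ((-2/f + a/f) + a²)² = f + (a² - 2/f + a/f)²)
(-22665 - 42239)/V(89, 243) = (-22665 - 42239)/(243 + (-2 + 89 + 243*89²)²/243²) = -64904/(243 + (-2 + 89 + 243*7921)²/59049) = -64904/(243 + (-2 + 89 + 1924803)²/59049) = -64904/(243 + (1/59049)*1924890²) = -64904/(243 + (1/59049)*3705201512100) = -64904/(243 + 411689056900/6561) = -64904/411690651223/6561 = -64904*6561/411690651223 = -425835144/411690651223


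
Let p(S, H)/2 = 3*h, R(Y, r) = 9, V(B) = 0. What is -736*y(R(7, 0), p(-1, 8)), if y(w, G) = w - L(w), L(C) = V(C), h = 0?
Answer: -6624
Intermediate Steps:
L(C) = 0
p(S, H) = 0 (p(S, H) = 2*(3*0) = 2*0 = 0)
y(w, G) = w (y(w, G) = w - 1*0 = w + 0 = w)
-736*y(R(7, 0), p(-1, 8)) = -736*9 = -6624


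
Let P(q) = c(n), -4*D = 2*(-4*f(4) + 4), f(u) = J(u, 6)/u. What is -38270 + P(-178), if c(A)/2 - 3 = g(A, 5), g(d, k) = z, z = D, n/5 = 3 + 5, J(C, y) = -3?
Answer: -38271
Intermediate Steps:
f(u) = -3/u
n = 40 (n = 5*(3 + 5) = 5*8 = 40)
D = -7/2 (D = -(-(-12)/4 + 4)/2 = -(-4*(-¾) + 4)/2 = -(3 + 4)/2 = -7/2 ≈ -3.5000)
z = -7/2 ≈ -3.5000
g(d, k) = -7/2
c(A) = -1 (c(A) = 6 + 2*(-7/2) = 6 - 7 = -1)
P(q) = -1
-38270 + P(-178) = -38270 - 1 = -38271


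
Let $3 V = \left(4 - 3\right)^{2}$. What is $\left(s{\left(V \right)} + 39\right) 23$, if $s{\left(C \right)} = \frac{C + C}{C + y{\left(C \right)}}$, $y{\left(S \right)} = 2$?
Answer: $\frac{6325}{7} \approx 903.57$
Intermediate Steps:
$V = \frac{1}{3}$ ($V = \frac{\left(4 - 3\right)^{2}}{3} = \frac{1^{2}}{3} = \frac{1}{3} \cdot 1 = \frac{1}{3} \approx 0.33333$)
$s{\left(C \right)} = \frac{2 C}{2 + C}$ ($s{\left(C \right)} = \frac{C + C}{C + 2} = \frac{2 C}{2 + C}$)
$\left(s{\left(V \right)} + 39\right) 23 = \left(2 \cdot \frac{1}{3} \frac{1}{2 + \frac{1}{3}} + 39\right) 23 = \left(2 \cdot \frac{1}{3} \frac{1}{\frac{7}{3}} + 39\right) 23 = \left(2 \cdot \frac{1}{3} \cdot \frac{3}{7} + 39\right) 23 = \left(\frac{2}{7} + 39\right) 23 = \frac{275}{7} \cdot 23 = \frac{6325}{7}$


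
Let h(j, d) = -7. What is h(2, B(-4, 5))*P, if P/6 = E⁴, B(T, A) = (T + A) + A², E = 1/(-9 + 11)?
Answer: -21/8 ≈ -2.6250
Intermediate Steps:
E = ½ (E = 1/2 = ½ ≈ 0.50000)
B(T, A) = A + T + A² (B(T, A) = (A + T) + A² = A + T + A²)
P = 3/8 (P = 6*(½)⁴ = 6*(1/16) = 3/8 ≈ 0.37500)
h(2, B(-4, 5))*P = -7*3/8 = -21/8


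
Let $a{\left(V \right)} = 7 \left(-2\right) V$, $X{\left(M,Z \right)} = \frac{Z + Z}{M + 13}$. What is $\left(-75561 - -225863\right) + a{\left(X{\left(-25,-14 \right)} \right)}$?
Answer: $\frac{450808}{3} \approx 1.5027 \cdot 10^{5}$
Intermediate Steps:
$X{\left(M,Z \right)} = \frac{2 Z}{13 + M}$
$a{\left(V \right)} = - 14 V$
$\left(-75561 - -225863\right) + a{\left(X{\left(-25,-14 \right)} \right)} = \left(-75561 - -225863\right) - 14 \cdot 2 \left(-14\right) \frac{1}{13 - 25} = \left(-75561 + 225863\right) - 14 \cdot 2 \left(-14\right) \frac{1}{-12} = 150302 - 14 \cdot 2 \left(-14\right) \left(- \frac{1}{12}\right) = 150302 - \frac{98}{3} = \frac{450808}{3}$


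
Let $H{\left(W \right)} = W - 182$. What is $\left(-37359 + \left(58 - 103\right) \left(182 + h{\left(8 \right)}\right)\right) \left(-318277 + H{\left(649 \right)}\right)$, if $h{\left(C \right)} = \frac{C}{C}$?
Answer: $14490229140$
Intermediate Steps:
$H{\left(W \right)} = -182 + W$ ($H{\left(W \right)} = W - 182 = -182 + W$)
$h{\left(C \right)} = 1$
$\left(-37359 + \left(58 - 103\right) \left(182 + h{\left(8 \right)}\right)\right) \left(-318277 + H{\left(649 \right)}\right) = \left(-37359 + \left(58 - 103\right) \left(182 + 1\right)\right) \left(-318277 + \left(-182 + 649\right)\right) = \left(-37359 - 8235\right) \left(-318277 + 467\right) = \left(-37359 - 8235\right) \left(-317810\right) = \left(-45594\right) \left(-317810\right) = 14490229140$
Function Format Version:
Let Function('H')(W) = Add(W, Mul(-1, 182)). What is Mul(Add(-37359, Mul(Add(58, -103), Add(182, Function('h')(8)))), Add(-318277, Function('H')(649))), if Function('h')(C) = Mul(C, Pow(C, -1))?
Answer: 14490229140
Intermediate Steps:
Function('H')(W) = Add(-182, W) (Function('H')(W) = Add(W, -182) = Add(-182, W))
Function('h')(C) = 1
Mul(Add(-37359, Mul(Add(58, -103), Add(182, Function('h')(8)))), Add(-318277, Function('H')(649))) = Mul(Add(-37359, Mul(Add(58, -103), Add(182, 1))), Add(-318277, Add(-182, 649))) = Mul(Add(-37359, Mul(-45, 183)), Add(-318277, 467)) = Mul(Add(-37359, -8235), -317810) = Mul(-45594, -317810) = 14490229140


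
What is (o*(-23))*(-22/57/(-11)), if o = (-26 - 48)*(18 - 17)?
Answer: 3404/57 ≈ 59.719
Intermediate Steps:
o = -74 (o = -74*1 = -74)
(o*(-23))*(-22/57/(-11)) = (-74*(-23))*(-22/57/(-11)) = 1702*(-22*1/57*(-1/11)) = 1702*(-22/57*(-1/11)) = 1702*(2/57) = 3404/57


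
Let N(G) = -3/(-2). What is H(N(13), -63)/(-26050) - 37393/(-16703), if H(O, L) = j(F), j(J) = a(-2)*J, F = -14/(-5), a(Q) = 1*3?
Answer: 2434868362/1087782875 ≈ 2.2384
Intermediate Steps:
a(Q) = 3
F = 14/5 (F = -14*(-⅕) = 14/5 ≈ 2.8000)
N(G) = 3/2 (N(G) = -3*(-½) = 3/2)
j(J) = 3*J
H(O, L) = 42/5 (H(O, L) = 3*(14/5) = 42/5)
H(N(13), -63)/(-26050) - 37393/(-16703) = (42/5)/(-26050) - 37393/(-16703) = (42/5)*(-1/26050) - 37393*(-1/16703) = -21/65125 + 37393/16703 = 2434868362/1087782875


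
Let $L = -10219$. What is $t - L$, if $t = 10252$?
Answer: $20471$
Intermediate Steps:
$t - L = 10252 - -10219 = 10252 + 10219 = 20471$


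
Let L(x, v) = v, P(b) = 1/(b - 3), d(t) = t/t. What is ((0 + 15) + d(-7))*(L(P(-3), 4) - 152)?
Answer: -2368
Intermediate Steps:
d(t) = 1
P(b) = 1/(-3 + b)
((0 + 15) + d(-7))*(L(P(-3), 4) - 152) = ((0 + 15) + 1)*(4 - 152) = (15 + 1)*(-148) = 16*(-148) = -2368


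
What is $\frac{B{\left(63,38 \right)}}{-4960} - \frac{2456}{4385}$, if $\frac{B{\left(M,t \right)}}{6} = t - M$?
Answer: $- \frac{1152401}{2174960} \approx -0.52985$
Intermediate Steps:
$B{\left(M,t \right)} = - 6 M + 6 t$ ($B{\left(M,t \right)} = 6 \left(t - M\right) = - 6 M + 6 t$)
$\frac{B{\left(63,38 \right)}}{-4960} - \frac{2456}{4385} = \frac{\left(-6\right) 63 + 6 \cdot 38}{-4960} - \frac{2456}{4385} = \left(-378 + 228\right) \left(- \frac{1}{4960}\right) - \frac{2456}{4385} = \left(-150\right) \left(- \frac{1}{4960}\right) - \frac{2456}{4385} = \frac{15}{496} - \frac{2456}{4385} = - \frac{1152401}{2174960}$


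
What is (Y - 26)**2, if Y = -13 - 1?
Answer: 1600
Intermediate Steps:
Y = -14
(Y - 26)**2 = (-14 - 26)**2 = (-40)**2 = 1600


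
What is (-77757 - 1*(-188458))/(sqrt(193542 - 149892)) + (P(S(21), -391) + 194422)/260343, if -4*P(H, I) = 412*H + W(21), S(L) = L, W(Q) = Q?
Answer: 769015/1041372 + 110701*sqrt(194)/2910 ≈ 530.60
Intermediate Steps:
P(H, I) = -21/4 - 103*H (P(H, I) = -(412*H + 21)/4 = -(21 + 412*H)/4 = -21/4 - 103*H)
(-77757 - 1*(-188458))/(sqrt(193542 - 149892)) + (P(S(21), -391) + 194422)/260343 = (-77757 - 1*(-188458))/(sqrt(193542 - 149892)) + ((-21/4 - 103*21) + 194422)/260343 = (-77757 + 188458)/(sqrt(43650)) + ((-21/4 - 2163) + 194422)*(1/260343) = 110701/((15*sqrt(194))) + (-8673/4 + 194422)*(1/260343) = 110701*(sqrt(194)/2910) + (769015/4)*(1/260343) = 110701*sqrt(194)/2910 + 769015/1041372 = 769015/1041372 + 110701*sqrt(194)/2910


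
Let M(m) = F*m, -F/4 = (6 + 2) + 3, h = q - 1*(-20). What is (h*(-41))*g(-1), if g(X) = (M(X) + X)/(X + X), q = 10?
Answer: 26445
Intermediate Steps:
h = 30 (h = 10 - 1*(-20) = 10 + 20 = 30)
F = -44 (F = -4*((6 + 2) + 3) = -4*(8 + 3) = -4*11 = -44)
M(m) = -44*m
g(X) = -43/2 (g(X) = (-44*X + X)/(X + X) = (-43*X)/((2*X)) = (-43*X)*(1/(2*X)) = -43/2)
(h*(-41))*g(-1) = (30*(-41))*(-43/2) = -1230*(-43/2) = 26445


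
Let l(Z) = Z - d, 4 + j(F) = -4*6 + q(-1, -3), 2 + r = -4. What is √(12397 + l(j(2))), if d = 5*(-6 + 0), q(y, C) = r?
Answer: 27*√17 ≈ 111.32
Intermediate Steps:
r = -6 (r = -2 - 4 = -6)
q(y, C) = -6
j(F) = -34 (j(F) = -4 + (-4*6 - 6) = -4 + (-24 - 6) = -4 - 30 = -34)
d = -30 (d = 5*(-6) = -30)
l(Z) = 30 + Z (l(Z) = Z - 1*(-30) = Z + 30 = 30 + Z)
√(12397 + l(j(2))) = √(12397 + (30 - 34)) = √(12397 - 4) = √12393 = 27*√17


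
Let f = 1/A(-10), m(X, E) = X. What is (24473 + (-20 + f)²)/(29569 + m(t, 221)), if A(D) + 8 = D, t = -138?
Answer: 8059573/9535644 ≈ 0.84521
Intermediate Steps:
A(D) = -8 + D
f = -1/18 (f = 1/(-8 - 10) = 1/(-18) = -1/18 ≈ -0.055556)
(24473 + (-20 + f)²)/(29569 + m(t, 221)) = (24473 + (-20 - 1/18)²)/(29569 - 138) = (24473 + (-361/18)²)/29431 = (24473 + 130321/324)*(1/29431) = (8059573/324)*(1/29431) = 8059573/9535644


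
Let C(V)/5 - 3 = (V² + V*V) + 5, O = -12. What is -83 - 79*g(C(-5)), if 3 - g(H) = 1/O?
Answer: -3919/12 ≈ -326.58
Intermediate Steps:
C(V) = 40 + 10*V² (C(V) = 15 + 5*((V² + V*V) + 5) = 15 + 5*((V² + V²) + 5) = 15 + 5*(2*V² + 5) = 15 + 5*(5 + 2*V²) = 15 + (25 + 10*V²) = 40 + 10*V²)
g(H) = 37/12 (g(H) = 3 - 1/(-12) = 3 - 1*(-1/12) = 3 + 1/12 = 37/12)
-83 - 79*g(C(-5)) = -83 - 79*37/12 = -83 - 2923/12 = -3919/12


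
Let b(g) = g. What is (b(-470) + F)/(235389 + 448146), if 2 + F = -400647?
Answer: -401119/683535 ≈ -0.58683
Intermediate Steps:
F = -400649 (F = -2 - 400647 = -400649)
(b(-470) + F)/(235389 + 448146) = (-470 - 400649)/(235389 + 448146) = -401119/683535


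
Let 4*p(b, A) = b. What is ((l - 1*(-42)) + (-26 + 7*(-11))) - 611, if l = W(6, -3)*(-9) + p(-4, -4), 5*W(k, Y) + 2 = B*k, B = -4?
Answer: -3131/5 ≈ -626.20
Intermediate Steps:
W(k, Y) = -2/5 - 4*k/5 (W(k, Y) = -2/5 + (-4*k)/5 = -2/5 - 4*k/5)
p(b, A) = b/4
l = 229/5 (l = (-2/5 - 4/5*6)*(-9) + (1/4)*(-4) = (-2/5 - 24/5)*(-9) - 1 = -26/5*(-9) - 1 = 234/5 - 1 = 229/5 ≈ 45.800)
((l - 1*(-42)) + (-26 + 7*(-11))) - 611 = ((229/5 - 1*(-42)) + (-26 + 7*(-11))) - 611 = ((229/5 + 42) + (-26 - 77)) - 611 = (439/5 - 103) - 611 = -76/5 - 611 = -3131/5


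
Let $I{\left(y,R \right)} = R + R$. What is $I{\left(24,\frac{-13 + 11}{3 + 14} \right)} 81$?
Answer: $- \frac{324}{17} \approx -19.059$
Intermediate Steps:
$I{\left(y,R \right)} = 2 R$
$I{\left(24,\frac{-13 + 11}{3 + 14} \right)} 81 = 2 \frac{-13 + 11}{3 + 14} \cdot 81 = 2 \left(- \frac{2}{17}\right) 81 = \left(- \frac{4}{17}\right) 81 = - \frac{324}{17}$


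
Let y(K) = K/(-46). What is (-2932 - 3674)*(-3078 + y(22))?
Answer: 467737830/23 ≈ 2.0336e+7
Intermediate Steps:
y(K) = -K/46 (y(K) = K*(-1/46) = -K/46)
(-2932 - 3674)*(-3078 + y(22)) = (-2932 - 3674)*(-3078 - 1/46*22) = -6606*(-3078 - 11/23) = -6606*(-70805/23) = 467737830/23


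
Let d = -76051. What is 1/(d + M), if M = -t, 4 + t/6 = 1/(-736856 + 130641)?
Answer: -606215/46088707799 ≈ -1.3153e-5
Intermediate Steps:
t = -14549166/606215 (t = -24 + 6/(-736856 + 130641) = -24 + 6/(-606215) = -24 + 6*(-1/606215) = -24 - 6/606215 = -14549166/606215 ≈ -24.000)
M = 14549166/606215 (M = -1*(-14549166/606215) = 14549166/606215 ≈ 24.000)
1/(d + M) = 1/(-76051 + 14549166/606215) = 1/(-46088707799/606215) = -606215/46088707799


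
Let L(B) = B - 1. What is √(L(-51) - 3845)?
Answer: 3*I*√433 ≈ 62.426*I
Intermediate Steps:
L(B) = -1 + B
√(L(-51) - 3845) = √((-1 - 51) - 3845) = √(-52 - 3845) = √(-3897) = 3*I*√433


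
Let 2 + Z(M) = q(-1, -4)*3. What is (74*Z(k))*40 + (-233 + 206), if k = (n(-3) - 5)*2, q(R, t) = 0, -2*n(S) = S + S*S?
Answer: -5947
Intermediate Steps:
n(S) = -S/2 - S²/2 (n(S) = -(S + S*S)/2 = -(S + S²)/2 = -S/2 - S²/2)
k = -16 (k = (-½*(-3)*(1 - 3) - 5)*2 = (-½*(-3)*(-2) - 5)*2 = (-3 - 5)*2 = -8*2 = -16)
Z(M) = -2 (Z(M) = -2 + 0*3 = -2 + 0 = -2)
(74*Z(k))*40 + (-233 + 206) = (74*(-2))*40 + (-233 + 206) = -148*40 - 27 = -5920 - 27 = -5947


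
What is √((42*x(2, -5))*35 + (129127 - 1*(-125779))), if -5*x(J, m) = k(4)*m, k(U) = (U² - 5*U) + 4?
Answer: √254906 ≈ 504.88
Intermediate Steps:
k(U) = 4 + U² - 5*U
x(J, m) = 0 (x(J, m) = -(4 + 4² - 5*4)*m/5 = -(4 + 16 - 20)*m/5 = -0*m = -⅕*0 = 0)
√((42*x(2, -5))*35 + (129127 - 1*(-125779))) = √((42*0)*35 + (129127 - 1*(-125779))) = √(0*35 + (129127 + 125779)) = √(0 + 254906) = √254906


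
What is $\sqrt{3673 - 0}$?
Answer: $\sqrt{3673} \approx 60.605$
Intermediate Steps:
$\sqrt{3673 - 0} = \sqrt{3673 + 0} = \sqrt{3673}$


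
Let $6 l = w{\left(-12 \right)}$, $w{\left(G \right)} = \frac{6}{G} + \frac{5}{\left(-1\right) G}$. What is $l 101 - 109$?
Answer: $- \frac{7949}{72} \approx -110.4$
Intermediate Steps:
$w{\left(G \right)} = \frac{1}{G}$ ($w{\left(G \right)} = \frac{6}{G} + 5 \left(- \frac{1}{G}\right) = \frac{6}{G} - \frac{5}{G} = \frac{1}{G}$)
$l = - \frac{1}{72}$ ($l = \frac{1}{6 \left(-12\right)} = \frac{1}{6} \left(- \frac{1}{12}\right) = - \frac{1}{72} \approx -0.013889$)
$l 101 - 109 = \left(- \frac{1}{72}\right) 101 - 109 = - \frac{101}{72} - 109 = - \frac{7949}{72}$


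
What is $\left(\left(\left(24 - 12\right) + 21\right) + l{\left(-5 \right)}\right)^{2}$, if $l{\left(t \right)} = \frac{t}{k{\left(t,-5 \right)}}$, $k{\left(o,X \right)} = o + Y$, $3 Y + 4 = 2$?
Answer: $\frac{331776}{289} \approx 1148.0$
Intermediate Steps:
$Y = - \frac{2}{3}$ ($Y = - \frac{4}{3} + \frac{1}{3} \cdot 2 = - \frac{4}{3} + \frac{2}{3} = - \frac{2}{3} \approx -0.66667$)
$k{\left(o,X \right)} = - \frac{2}{3} + o$ ($k{\left(o,X \right)} = o - \frac{2}{3} = - \frac{2}{3} + o$)
$l{\left(t \right)} = \frac{t}{- \frac{2}{3} + t}$
$\left(\left(\left(24 - 12\right) + 21\right) + l{\left(-5 \right)}\right)^{2} = \left(\left(\left(24 - 12\right) + 21\right) + 3 \left(-5\right) \frac{1}{-2 + 3 \left(-5\right)}\right)^{2} = \left(\left(12 + 21\right) + 3 \left(-5\right) \frac{1}{-2 - 15}\right)^{2} = \left(33 + 3 \left(-5\right) \frac{1}{-17}\right)^{2} = \left(33 + 3 \left(-5\right) \left(- \frac{1}{17}\right)\right)^{2} = \left(33 + \frac{15}{17}\right)^{2} = \left(\frac{576}{17}\right)^{2} = \frac{331776}{289}$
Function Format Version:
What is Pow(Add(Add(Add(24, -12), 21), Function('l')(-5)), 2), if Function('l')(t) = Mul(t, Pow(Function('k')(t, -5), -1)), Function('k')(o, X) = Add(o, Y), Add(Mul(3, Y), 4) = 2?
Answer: Rational(331776, 289) ≈ 1148.0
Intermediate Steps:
Y = Rational(-2, 3) (Y = Add(Rational(-4, 3), Mul(Rational(1, 3), 2)) = Add(Rational(-4, 3), Rational(2, 3)) = Rational(-2, 3) ≈ -0.66667)
Function('k')(o, X) = Add(Rational(-2, 3), o) (Function('k')(o, X) = Add(o, Rational(-2, 3)) = Add(Rational(-2, 3), o))
Function('l')(t) = Mul(t, Pow(Add(Rational(-2, 3), t), -1))
Pow(Add(Add(Add(24, -12), 21), Function('l')(-5)), 2) = Pow(Add(Add(Add(24, -12), 21), Mul(3, -5, Pow(Add(-2, Mul(3, -5)), -1))), 2) = Pow(Add(Add(12, 21), Mul(3, -5, Pow(Add(-2, -15), -1))), 2) = Pow(Add(33, Mul(3, -5, Pow(-17, -1))), 2) = Pow(Add(33, Mul(3, -5, Rational(-1, 17))), 2) = Pow(Add(33, Rational(15, 17)), 2) = Pow(Rational(576, 17), 2) = Rational(331776, 289)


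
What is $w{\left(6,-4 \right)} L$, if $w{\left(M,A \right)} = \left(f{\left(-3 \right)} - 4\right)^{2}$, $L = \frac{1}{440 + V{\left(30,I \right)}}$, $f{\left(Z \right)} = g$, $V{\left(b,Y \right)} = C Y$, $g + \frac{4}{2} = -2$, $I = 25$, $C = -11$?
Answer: $\frac{64}{165} \approx 0.38788$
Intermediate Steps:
$g = -4$ ($g = -2 - 2 = -4$)
$V{\left(b,Y \right)} = - 11 Y$
$f{\left(Z \right)} = -4$
$L = \frac{1}{165}$ ($L = \frac{1}{440 - 275} = \frac{1}{165} \approx 0.0060606$)
$w{\left(M,A \right)} = 64$ ($w{\left(M,A \right)} = \left(-4 - 4\right)^{2} = \left(-8\right)^{2} = 64$)
$w{\left(6,-4 \right)} L = 64 \cdot \frac{1}{165} = \frac{64}{165}$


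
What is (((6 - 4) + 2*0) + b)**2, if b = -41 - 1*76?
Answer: 13225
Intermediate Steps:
b = -117 (b = -41 - 76 = -117)
(((6 - 4) + 2*0) + b)**2 = (((6 - 4) + 2*0) - 117)**2 = ((2 + 0) - 117)**2 = (2 - 117)**2 = (-115)**2 = 13225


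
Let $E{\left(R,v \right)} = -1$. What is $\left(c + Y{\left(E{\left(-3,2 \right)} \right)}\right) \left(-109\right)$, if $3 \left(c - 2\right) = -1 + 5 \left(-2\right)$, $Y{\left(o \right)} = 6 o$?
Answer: $\frac{2507}{3} \approx 835.67$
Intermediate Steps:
$c = - \frac{5}{3}$ ($c = 2 + \frac{-1 + 5 \left(-2\right)}{3} = 2 + \frac{-1 - 10}{3} = 2 + \frac{1}{3} \left(-11\right) = 2 - \frac{11}{3} = - \frac{5}{3} \approx -1.6667$)
$\left(c + Y{\left(E{\left(-3,2 \right)} \right)}\right) \left(-109\right) = \left(- \frac{5}{3} + 6 \left(-1\right)\right) \left(-109\right) = \left(- \frac{5}{3} - 6\right) \left(-109\right) = \left(- \frac{23}{3}\right) \left(-109\right) = \frac{2507}{3}$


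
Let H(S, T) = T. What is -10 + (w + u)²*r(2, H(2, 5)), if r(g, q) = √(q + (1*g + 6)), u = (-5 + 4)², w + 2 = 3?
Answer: -10 + 4*√13 ≈ 4.4222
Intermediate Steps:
w = 1 (w = -2 + 3 = 1)
u = 1 (u = (-1)² = 1)
r(g, q) = √(6 + g + q) (r(g, q) = √(q + (g + 6)) = √(q + (6 + g)) = √(6 + g + q))
-10 + (w + u)²*r(2, H(2, 5)) = -10 + (1 + 1)²*√(6 + 2 + 5) = -10 + 2²*√13 = -10 + 4*√13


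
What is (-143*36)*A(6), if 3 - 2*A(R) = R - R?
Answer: -7722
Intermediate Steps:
A(R) = 3/2 (A(R) = 3/2 - (R - R)/2 = 3/2 - ½*0 = 3/2 + 0 = 3/2)
(-143*36)*A(6) = -143*36*(3/2) = -5148*3/2 = -7722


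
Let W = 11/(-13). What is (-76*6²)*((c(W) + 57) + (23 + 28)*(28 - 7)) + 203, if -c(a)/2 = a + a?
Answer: -40238449/13 ≈ -3.0953e+6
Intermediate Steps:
W = -11/13 (W = 11*(-1/13) = -11/13 ≈ -0.84615)
c(a) = -4*a (c(a) = -2*(a + a) = -4*a)
(-76*6²)*((c(W) + 57) + (23 + 28)*(28 - 7)) + 203 = (-76*6²)*((-4*(-11/13) + 57) + (23 + 28)*(28 - 7)) + 203 = (-76*36)*((44/13 + 57) + 51*21) + 203 = -2736*(785/13 + 1071) + 203 = -2736*14708/13 + 203 = -40241088/13 + 203 = -40238449/13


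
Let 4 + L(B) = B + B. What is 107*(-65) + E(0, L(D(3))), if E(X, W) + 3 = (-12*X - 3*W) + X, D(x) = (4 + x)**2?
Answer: -7240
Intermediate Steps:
L(B) = -4 + 2*B (L(B) = -4 + (B + B) = -4 + 2*B)
E(X, W) = -3 - 11*X - 3*W (E(X, W) = -3 + ((-12*X - 3*W) + X) = -3 + (-11*X - 3*W) = -3 - 11*X - 3*W)
107*(-65) + E(0, L(D(3))) = 107*(-65) + (-3 - 11*0 - 3*(-4 + 2*(4 + 3)**2)) = -6955 + (-3 + 0 - 3*(-4 + 2*7**2)) = -6955 + (-3 + 0 - 3*(-4 + 2*49)) = -6955 + (-3 + 0 - 3*(-4 + 98)) = -6955 + (-3 + 0 - 3*94) = -6955 + (-3 + 0 - 282) = -6955 - 285 = -7240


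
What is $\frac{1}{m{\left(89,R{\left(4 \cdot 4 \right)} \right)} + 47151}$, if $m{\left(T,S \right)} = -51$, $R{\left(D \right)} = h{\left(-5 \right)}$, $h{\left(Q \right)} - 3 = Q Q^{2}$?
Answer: $\frac{1}{47100} \approx 2.1231 \cdot 10^{-5}$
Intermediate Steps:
$h{\left(Q \right)} = 3 + Q^{3}$ ($h{\left(Q \right)} = 3 + Q Q^{2} = 3 + Q^{3}$)
$R{\left(D \right)} = -122$ ($R{\left(D \right)} = 3 + \left(-5\right)^{3} = 3 - 125 = -122$)
$\frac{1}{m{\left(89,R{\left(4 \cdot 4 \right)} \right)} + 47151} = \frac{1}{-51 + 47151} = \frac{1}{47100}$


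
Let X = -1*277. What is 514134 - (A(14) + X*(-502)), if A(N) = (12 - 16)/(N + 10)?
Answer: 2250481/6 ≈ 3.7508e+5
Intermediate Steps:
X = -277
A(N) = -4/(10 + N)
514134 - (A(14) + X*(-502)) = 514134 - (-4/(10 + 14) - 277*(-502)) = 514134 - (-4/24 + 139054) = 514134 - (-4*1/24 + 139054) = 514134 - (-⅙ + 139054) = 514134 - 1*834323/6 = 514134 - 834323/6 = 2250481/6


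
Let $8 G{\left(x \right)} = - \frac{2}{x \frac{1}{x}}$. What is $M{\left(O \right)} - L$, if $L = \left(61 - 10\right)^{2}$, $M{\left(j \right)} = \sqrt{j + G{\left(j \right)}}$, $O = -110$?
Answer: $-2601 + \frac{21 i}{2} \approx -2601.0 + 10.5 i$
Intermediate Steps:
$G{\left(x \right)} = - \frac{1}{4}$ ($G{\left(x \right)} = \frac{\left(-2\right) \frac{1}{x \frac{1}{x}}}{8} = \frac{\left(-2\right) 1^{-1}}{8} = \frac{\left(-2\right) 1}{8} = \frac{1}{8} \left(-2\right) = - \frac{1}{4}$)
$M{\left(j \right)} = \sqrt{- \frac{1}{4} + j}$ ($M{\left(j \right)} = \sqrt{j - \frac{1}{4}} = \sqrt{- \frac{1}{4} + j}$)
$L = 2601$ ($L = 51^{2} = 2601$)
$M{\left(O \right)} - L = \frac{\sqrt{-1 + 4 \left(-110\right)}}{2} - 2601 = \frac{\sqrt{-1 - 440}}{2} - 2601 = \frac{\sqrt{-441}}{2} - 2601 = \frac{21 i}{2} - 2601 = -2601 + \frac{21 i}{2}$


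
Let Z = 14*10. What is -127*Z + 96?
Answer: -17684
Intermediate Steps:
Z = 140
-127*Z + 96 = -127*140 + 96 = -17780 + 96 = -17684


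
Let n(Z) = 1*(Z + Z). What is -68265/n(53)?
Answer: -68265/106 ≈ -644.01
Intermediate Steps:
n(Z) = 2*Z (n(Z) = 1*(2*Z) = 2*Z)
-68265/n(53) = -68265/(2*53) = -68265/106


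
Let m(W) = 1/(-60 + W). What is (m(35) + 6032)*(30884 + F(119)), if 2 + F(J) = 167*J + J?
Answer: 7671748326/25 ≈ 3.0687e+8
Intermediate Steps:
F(J) = -2 + 168*J (F(J) = -2 + (167*J + J) = -2 + 168*J)
(m(35) + 6032)*(30884 + F(119)) = (1/(-60 + 35) + 6032)*(30884 + (-2 + 168*119)) = (1/(-25) + 6032)*(30884 + (-2 + 19992)) = (-1/25 + 6032)*(30884 + 19990) = (150799/25)*50874 = 7671748326/25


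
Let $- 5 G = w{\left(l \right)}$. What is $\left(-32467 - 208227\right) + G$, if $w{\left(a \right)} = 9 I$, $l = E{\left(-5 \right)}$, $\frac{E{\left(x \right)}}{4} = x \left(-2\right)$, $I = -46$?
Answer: $- \frac{1203056}{5} \approx -2.4061 \cdot 10^{5}$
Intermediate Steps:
$E{\left(x \right)} = - 8 x$ ($E{\left(x \right)} = 4 x \left(-2\right) = 4 \left(- 2 x\right) = - 8 x$)
$l = 40$ ($l = \left(-8\right) \left(-5\right) = 40$)
$w{\left(a \right)} = -414$ ($w{\left(a \right)} = 9 \left(-46\right) = -414$)
$G = \frac{414}{5}$ ($G = \left(- \frac{1}{5}\right) \left(-414\right) = \frac{414}{5} \approx 82.8$)
$\left(-32467 - 208227\right) + G = \left(-32467 - 208227\right) + \frac{414}{5} = -240694 + \frac{414}{5} = - \frac{1203056}{5}$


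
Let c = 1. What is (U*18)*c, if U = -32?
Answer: -576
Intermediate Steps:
(U*18)*c = -32*18*1 = -576*1 = -576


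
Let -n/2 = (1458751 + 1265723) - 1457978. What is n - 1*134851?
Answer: -2667843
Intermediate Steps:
n = -2532992 (n = -2*((1458751 + 1265723) - 1457978) = -2*(2724474 - 1457978) = -2*1266496 = -2532992)
n - 1*134851 = -2532992 - 1*134851 = -2532992 - 134851 = -2667843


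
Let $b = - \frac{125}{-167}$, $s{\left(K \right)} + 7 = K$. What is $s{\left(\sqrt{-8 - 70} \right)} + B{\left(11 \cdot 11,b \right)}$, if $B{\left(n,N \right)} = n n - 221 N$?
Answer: $\frac{2416253}{167} + i \sqrt{78} \approx 14469.0 + 8.8318 i$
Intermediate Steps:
$s{\left(K \right)} = -7 + K$
$b = \frac{125}{167}$ ($b = \left(-125\right) \left(- \frac{1}{167}\right) = \frac{125}{167} \approx 0.7485$)
$B{\left(n,N \right)} = n^{2} - 221 N$
$s{\left(\sqrt{-8 - 70} \right)} + B{\left(11 \cdot 11,b \right)} = \left(-7 + \sqrt{-8 - 70}\right) + \left(\left(11 \cdot 11\right)^{2} - \frac{27625}{167}\right) = \left(-7 + \sqrt{-78}\right) - \left(\frac{27625}{167} - 121^{2}\right) = \left(-7 + i \sqrt{78}\right) + \left(14641 - \frac{27625}{167}\right) = \left(-7 + i \sqrt{78}\right) + \frac{2417422}{167} = \frac{2416253}{167} + i \sqrt{78}$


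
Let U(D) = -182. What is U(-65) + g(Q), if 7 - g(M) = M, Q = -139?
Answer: -36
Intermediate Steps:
g(M) = 7 - M
U(-65) + g(Q) = -182 + (7 - 1*(-139)) = -182 + (7 + 139) = -182 + 146 = -36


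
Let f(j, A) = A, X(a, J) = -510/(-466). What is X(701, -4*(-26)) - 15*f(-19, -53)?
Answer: 185490/233 ≈ 796.09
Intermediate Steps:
X(a, J) = 255/233 (X(a, J) = -510*(-1/466) = 255/233)
X(701, -4*(-26)) - 15*f(-19, -53) = 255/233 - 15*(-53) = 255/233 + 795 = 185490/233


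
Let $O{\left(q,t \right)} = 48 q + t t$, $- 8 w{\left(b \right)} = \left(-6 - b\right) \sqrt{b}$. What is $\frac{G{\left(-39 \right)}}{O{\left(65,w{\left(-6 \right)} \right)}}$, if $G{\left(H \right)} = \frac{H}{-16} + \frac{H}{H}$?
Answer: $\frac{11}{9984} \approx 0.0011018$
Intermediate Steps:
$G{\left(H \right)} = 1 - \frac{H}{16}$ ($G{\left(H \right)} = H \left(- \frac{1}{16}\right) + 1 = - \frac{H}{16} + 1 = 1 - \frac{H}{16}$)
$w{\left(b \right)} = - \frac{\sqrt{b} \left(-6 - b\right)}{8}$ ($w{\left(b \right)} = - \frac{\left(-6 - b\right) \sqrt{b}}{8} = - \frac{\sqrt{b} \left(-6 - b\right)}{8}$)
$O{\left(q,t \right)} = t^{2} + 48 q$ ($O{\left(q,t \right)} = 48 q + t^{2} = t^{2} + 48 q$)
$\frac{G{\left(-39 \right)}}{O{\left(65,w{\left(-6 \right)} \right)}} = \frac{1 - - \frac{39}{16}}{\left(\frac{\sqrt{-6} \left(6 - 6\right)}{8}\right)^{2} + 48 \cdot 65} = \frac{1 + \frac{39}{16}}{\left(\frac{1}{8} i \sqrt{6} \cdot 0\right)^{2} + 3120} = \frac{55}{16 \left(0^{2} + 3120\right)} = \frac{55}{16 \left(0 + 3120\right)} = \frac{55}{16 \cdot 3120} = \frac{55}{16} \cdot \frac{1}{3120} = \frac{11}{9984}$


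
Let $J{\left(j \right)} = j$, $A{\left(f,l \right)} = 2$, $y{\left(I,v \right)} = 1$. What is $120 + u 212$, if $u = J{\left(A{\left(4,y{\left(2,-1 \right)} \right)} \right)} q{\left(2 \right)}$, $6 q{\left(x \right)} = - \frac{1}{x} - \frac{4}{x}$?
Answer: $- \frac{170}{3} \approx -56.667$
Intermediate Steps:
$q{\left(x \right)} = - \frac{5}{6 x}$ ($q{\left(x \right)} = \frac{- \frac{1}{x} - \frac{4}{x}}{6} = \frac{\left(-5\right) \frac{1}{x}}{6} = - \frac{5}{6 x}$)
$u = - \frac{5}{6}$ ($u = 2 \left(- \frac{5}{6 \cdot 2}\right) = 2 \left(\left(- \frac{5}{6}\right) \frac{1}{2}\right) = 2 \left(- \frac{5}{12}\right) = - \frac{5}{6} \approx -0.83333$)
$120 + u 212 = 120 - \frac{530}{3} = - \frac{170}{3}$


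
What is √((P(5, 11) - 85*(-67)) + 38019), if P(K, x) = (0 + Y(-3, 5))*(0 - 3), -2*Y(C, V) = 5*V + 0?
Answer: √175006/2 ≈ 209.17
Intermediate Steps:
Y(C, V) = -5*V/2 (Y(C, V) = -(5*V + 0)/2 = -5*V/2)
P(K, x) = 75/2 (P(K, x) = (0 - 5/2*5)*(0 - 3) = (0 - 25/2)*(-3) = -25/2*(-3) = 75/2)
√((P(5, 11) - 85*(-67)) + 38019) = √((75/2 - 85*(-67)) + 38019) = √((75/2 + 5695) + 38019) = √(11465/2 + 38019) = √(87503/2) = √175006/2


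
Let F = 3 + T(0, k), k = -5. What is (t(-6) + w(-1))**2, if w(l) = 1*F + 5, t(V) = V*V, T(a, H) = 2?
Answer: 2116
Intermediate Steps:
t(V) = V**2
F = 5 (F = 3 + 2 = 5)
w(l) = 10 (w(l) = 1*5 + 5 = 5 + 5 = 10)
(t(-6) + w(-1))**2 = ((-6)**2 + 10)**2 = (36 + 10)**2 = 46**2 = 2116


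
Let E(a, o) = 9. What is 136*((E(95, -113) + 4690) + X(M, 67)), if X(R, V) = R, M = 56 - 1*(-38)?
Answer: 651848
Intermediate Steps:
M = 94 (M = 56 + 38 = 94)
136*((E(95, -113) + 4690) + X(M, 67)) = 136*((9 + 4690) + 94) = 136*(4699 + 94) = 136*4793 = 651848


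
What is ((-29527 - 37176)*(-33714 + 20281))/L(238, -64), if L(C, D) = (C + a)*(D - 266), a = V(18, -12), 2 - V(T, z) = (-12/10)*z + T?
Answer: -896021399/68508 ≈ -13079.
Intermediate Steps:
V(T, z) = 2 - T + 6*z/5 (V(T, z) = 2 - ((-12/10)*z + T) = 2 - ((-12*1/10)*z + T) = 2 - (-6*z/5 + T) = 2 - (T - 6*z/5) = 2 + (-T + 6*z/5) = 2 - T + 6*z/5)
a = -152/5 (a = 2 - 1*18 + (6/5)*(-12) = 2 - 18 - 72/5 = -152/5 ≈ -30.400)
L(C, D) = (-266 + D)*(-152/5 + C) (L(C, D) = (C - 152/5)*(D - 266) = (-152/5 + C)*(-266 + D) = (-266 + D)*(-152/5 + C))
((-29527 - 37176)*(-33714 + 20281))/L(238, -64) = ((-29527 - 37176)*(-33714 + 20281))/(40432/5 - 266*238 - 152/5*(-64) + 238*(-64)) = (-66703*(-13433))/(40432/5 - 63308 + 9728/5 - 15232) = 896021399/(-68508) = 896021399*(-1/68508) = -896021399/68508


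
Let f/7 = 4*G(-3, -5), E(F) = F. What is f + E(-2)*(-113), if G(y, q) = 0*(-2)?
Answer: 226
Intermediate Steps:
G(y, q) = 0
f = 0 (f = 7*(4*0) = 7*0 = 0)
f + E(-2)*(-113) = 0 - 2*(-113) = 0 + 226 = 226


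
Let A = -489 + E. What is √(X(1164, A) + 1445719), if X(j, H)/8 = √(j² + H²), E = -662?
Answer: √(1445719 + 8*√2679697) ≈ 1207.8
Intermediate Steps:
A = -1151 (A = -489 - 662 = -1151)
X(j, H) = 8*√(H² + j²) (X(j, H) = 8*√(j² + H²) = 8*√(H² + j²))
√(X(1164, A) + 1445719) = √(8*√((-1151)² + 1164²) + 1445719) = √(8*√(1324801 + 1354896) + 1445719) = √(8*√2679697 + 1445719) = √(1445719 + 8*√2679697)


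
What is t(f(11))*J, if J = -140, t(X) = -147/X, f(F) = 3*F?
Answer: 6860/11 ≈ 623.64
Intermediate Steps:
t(f(11))*J = -147/(3*11)*(-140) = -147/33*(-140) = -147*1/33*(-140) = -49/11*(-140) = 6860/11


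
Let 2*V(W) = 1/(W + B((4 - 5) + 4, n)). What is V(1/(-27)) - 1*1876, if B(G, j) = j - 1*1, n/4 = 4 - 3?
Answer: -300133/160 ≈ -1875.8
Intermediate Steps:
n = 4 (n = 4*(4 - 3) = 4*1 = 4)
B(G, j) = -1 + j (B(G, j) = j - 1 = -1 + j)
V(W) = 1/(2*(3 + W)) (V(W) = 1/(2*(W + (-1 + 4))) = 1/(2*(W + 3)) = 1/(2*(3 + W)))
V(1/(-27)) - 1*1876 = 1/(2*(3 + 1/(-27))) - 1*1876 = 1/(2*(3 - 1/27)) - 1876 = 1/(2*(80/27)) - 1876 = (½)*(27/80) - 1876 = 27/160 - 1876 = -300133/160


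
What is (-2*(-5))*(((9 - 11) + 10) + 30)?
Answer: 380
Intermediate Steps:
(-2*(-5))*(((9 - 11) + 10) + 30) = 10*((-2 + 10) + 30) = 10*(8 + 30) = 10*38 = 380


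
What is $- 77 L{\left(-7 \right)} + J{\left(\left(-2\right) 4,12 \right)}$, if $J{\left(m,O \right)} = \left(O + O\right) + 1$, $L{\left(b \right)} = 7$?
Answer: $-514$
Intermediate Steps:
$J{\left(m,O \right)} = 1 + 2 O$ ($J{\left(m,O \right)} = 2 O + 1 = 1 + 2 O$)
$- 77 L{\left(-7 \right)} + J{\left(\left(-2\right) 4,12 \right)} = \left(-77\right) 7 + \left(1 + 2 \cdot 12\right) = -539 + \left(1 + 24\right) = -539 + 25 = -514$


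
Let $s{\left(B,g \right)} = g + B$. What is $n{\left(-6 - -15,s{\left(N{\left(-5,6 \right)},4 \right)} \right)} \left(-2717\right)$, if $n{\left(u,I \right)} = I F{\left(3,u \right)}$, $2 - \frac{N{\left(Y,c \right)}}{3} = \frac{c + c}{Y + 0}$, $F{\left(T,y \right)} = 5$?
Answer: $-233662$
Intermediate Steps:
$N{\left(Y,c \right)} = 6 - \frac{6 c}{Y}$ ($N{\left(Y,c \right)} = 6 - 3 \frac{c + c}{Y + 0} = 6 - 3 \frac{2 c}{Y} = 6 - \frac{6 c}{Y}$)
$s{\left(B,g \right)} = B + g$
$n{\left(u,I \right)} = 5 I$ ($n{\left(u,I \right)} = I 5 = 5 I$)
$n{\left(-6 - -15,s{\left(N{\left(-5,6 \right)},4 \right)} \right)} \left(-2717\right) = 5 \left(\left(6 - \frac{36}{-5}\right) + 4\right) \left(-2717\right) = 5 \left(\left(6 - 36 \left(- \frac{1}{5}\right)\right) + 4\right) \left(-2717\right) = 5 \left(\left(6 + \frac{36}{5}\right) + 4\right) \left(-2717\right) = 5 \left(\frac{66}{5} + 4\right) \left(-2717\right) = 5 \cdot \frac{86}{5} \left(-2717\right) = 86 \left(-2717\right) = -233662$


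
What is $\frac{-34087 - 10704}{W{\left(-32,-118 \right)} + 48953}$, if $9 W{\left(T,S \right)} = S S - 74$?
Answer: $- \frac{403119}{454427} \approx -0.88709$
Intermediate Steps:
$W{\left(T,S \right)} = - \frac{74}{9} + \frac{S^{2}}{9}$ ($W{\left(T,S \right)} = \frac{S S - 74}{9} = \frac{S^{2} - 74}{9} = \frac{-74 + S^{2}}{9} = - \frac{74}{9} + \frac{S^{2}}{9}$)
$\frac{-34087 - 10704}{W{\left(-32,-118 \right)} + 48953} = \frac{-34087 - 10704}{\left(- \frac{74}{9} + \frac{\left(-118\right)^{2}}{9}\right) + 48953} = - \frac{44791}{\left(- \frac{74}{9} + \frac{1}{9} \cdot 13924\right) + 48953} = - \frac{44791}{\left(- \frac{74}{9} + \frac{13924}{9}\right) + 48953} = - \frac{44791}{\frac{13850}{9} + 48953} = - \frac{44791}{\frac{454427}{9}} = \left(-44791\right) \frac{9}{454427} = - \frac{403119}{454427}$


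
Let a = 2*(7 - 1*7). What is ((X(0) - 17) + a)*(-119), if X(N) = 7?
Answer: 1190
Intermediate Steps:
a = 0 (a = 2*(7 - 7) = 2*0 = 0)
((X(0) - 17) + a)*(-119) = ((7 - 17) + 0)*(-119) = (-10 + 0)*(-119) = -10*(-119) = 1190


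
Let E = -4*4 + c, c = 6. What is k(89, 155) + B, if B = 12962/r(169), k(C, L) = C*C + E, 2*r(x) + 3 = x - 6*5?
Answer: 275455/34 ≈ 8101.6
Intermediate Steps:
E = -10 (E = -4*4 + 6 = -16 + 6 = -10)
r(x) = -33/2 + x/2 (r(x) = -3/2 + (x - 6*5)/2 = -3/2 + (x - 30)/2 = -3/2 + (-30 + x)/2 = -3/2 + (-15 + x/2) = -33/2 + x/2)
k(C, L) = -10 + C² (k(C, L) = C*C - 10 = C² - 10 = -10 + C²)
B = 6481/34 (B = 12962/(-33/2 + (½)*169) = 12962/(-33/2 + 169/2) = 12962/68 = 12962*(1/68) = 6481/34 ≈ 190.62)
k(89, 155) + B = (-10 + 89²) + 6481/34 = (-10 + 7921) + 6481/34 = 7911 + 6481/34 = 275455/34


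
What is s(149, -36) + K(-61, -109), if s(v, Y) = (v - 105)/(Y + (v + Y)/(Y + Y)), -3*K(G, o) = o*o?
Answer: -32147609/8115 ≈ -3961.5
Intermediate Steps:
K(G, o) = -o²/3 (K(G, o) = -o*o/3 = -o²/3)
s(v, Y) = (-105 + v)/(Y + (Y + v)/(2*Y)) (s(v, Y) = (-105 + v)/(Y + (Y + v)/((2*Y))) = (-105 + v)/(Y + (Y + v)*(1/(2*Y))) = (-105 + v)/(Y + (Y + v)/(2*Y)))
s(149, -36) + K(-61, -109) = 2*(-36)*(-105 + 149)/(-36 + 149 + 2*(-36)²) - ⅓*(-109)² = 2*(-36)*44/(-36 + 149 + 2*1296) - ⅓*11881 = 2*(-36)*44/(-36 + 149 + 2592) - 11881/3 = 2*(-36)*44/2705 - 11881/3 = 2*(-36)*(1/2705)*44 - 11881/3 = -3168/2705 - 11881/3 = -32147609/8115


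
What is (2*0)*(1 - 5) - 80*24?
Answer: -1920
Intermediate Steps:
(2*0)*(1 - 5) - 80*24 = 0*(-4) - 1920 = 0 - 1920 = -1920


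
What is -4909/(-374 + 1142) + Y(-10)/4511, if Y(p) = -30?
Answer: -22167539/3464448 ≈ -6.3986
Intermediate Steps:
-4909/(-374 + 1142) + Y(-10)/4511 = -4909/(-374 + 1142) - 30/4511 = -4909/768 - 30*1/4511 = -4909*1/768 - 30/4511 = -4909/768 - 30/4511 = -22167539/3464448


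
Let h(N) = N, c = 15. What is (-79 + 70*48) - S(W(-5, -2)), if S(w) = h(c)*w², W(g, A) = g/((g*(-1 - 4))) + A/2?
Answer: 16297/5 ≈ 3259.4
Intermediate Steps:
W(g, A) = -⅕ + A/2 (W(g, A) = g/((g*(-5))) + A*(½) = g/((-5*g)) + A/2 = g*(-1/(5*g)) + A/2 = -⅕ + A/2)
S(w) = 15*w²
(-79 + 70*48) - S(W(-5, -2)) = (-79 + 70*48) - 15*(-⅕ + (½)*(-2))² = (-79 + 3360) - 15*(-⅕ - 1)² = 3281 - 15*(-6/5)² = 3281 - 15*36/25 = 3281 - 1*108/5 = 3281 - 108/5 = 16297/5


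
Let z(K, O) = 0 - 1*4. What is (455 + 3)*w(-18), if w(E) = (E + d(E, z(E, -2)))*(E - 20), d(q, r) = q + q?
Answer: 939816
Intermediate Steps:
z(K, O) = -4 (z(K, O) = 0 - 4 = -4)
d(q, r) = 2*q
w(E) = 3*E*(-20 + E) (w(E) = (E + 2*E)*(E - 20) = (3*E)*(-20 + E) = 3*E*(-20 + E))
(455 + 3)*w(-18) = (455 + 3)*(3*(-18)*(-20 - 18)) = 458*(3*(-18)*(-38)) = 458*2052 = 939816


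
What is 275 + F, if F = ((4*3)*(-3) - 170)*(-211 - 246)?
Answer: 94417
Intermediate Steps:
F = 94142 (F = (12*(-3) - 170)*(-457) = (-36 - 170)*(-457) = -206*(-457) = 94142)
275 + F = 275 + 94142 = 94417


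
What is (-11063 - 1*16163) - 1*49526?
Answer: -76752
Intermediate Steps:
(-11063 - 1*16163) - 1*49526 = (-11063 - 16163) - 49526 = -27226 - 49526 = -76752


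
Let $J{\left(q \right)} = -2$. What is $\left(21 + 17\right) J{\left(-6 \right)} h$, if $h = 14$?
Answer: $-1064$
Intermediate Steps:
$\left(21 + 17\right) J{\left(-6 \right)} h = \left(21 + 17\right) \left(-2\right) 14 = 38 \left(-2\right) 14 = \left(-76\right) 14 = -1064$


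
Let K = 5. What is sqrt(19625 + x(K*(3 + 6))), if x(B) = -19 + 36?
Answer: sqrt(19642) ≈ 140.15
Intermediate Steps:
x(B) = 17
sqrt(19625 + x(K*(3 + 6))) = sqrt(19625 + 17) = sqrt(19642)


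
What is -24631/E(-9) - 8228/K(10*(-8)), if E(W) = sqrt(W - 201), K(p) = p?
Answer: 2057/20 + 24631*I*sqrt(210)/210 ≈ 102.85 + 1699.7*I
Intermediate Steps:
E(W) = sqrt(-201 + W)
-24631/E(-9) - 8228/K(10*(-8)) = -24631/sqrt(-201 - 9) - 8228/(10*(-8)) = -24631*(-I*sqrt(210)/210) - 8228/(-80) = -24631*(-I*sqrt(210)/210) - 8228*(-1/80) = -(-24631)*I*sqrt(210)/210 + 2057/20 = 24631*I*sqrt(210)/210 + 2057/20 = 2057/20 + 24631*I*sqrt(210)/210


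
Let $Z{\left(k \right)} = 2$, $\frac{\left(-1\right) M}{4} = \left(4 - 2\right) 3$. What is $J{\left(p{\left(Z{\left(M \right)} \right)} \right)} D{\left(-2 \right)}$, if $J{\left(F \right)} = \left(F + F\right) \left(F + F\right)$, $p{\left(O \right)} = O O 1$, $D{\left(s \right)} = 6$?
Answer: $384$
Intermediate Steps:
$M = -24$ ($M = - 4 \left(4 - 2\right) 3 = - 4 \cdot 2 \cdot 3 = \left(-4\right) 6 = -24$)
$p{\left(O \right)} = O^{2}$ ($p{\left(O \right)} = O^{2} \cdot 1 = O^{2}$)
$J{\left(F \right)} = 4 F^{2}$ ($J{\left(F \right)} = 2 F 2 F = 4 F^{2}$)
$J{\left(p{\left(Z{\left(M \right)} \right)} \right)} D{\left(-2 \right)} = 4 \left(2^{2}\right)^{2} \cdot 6 = 4 \cdot 4^{2} \cdot 6 = 4 \cdot 16 \cdot 6 = 64 \cdot 6 = 384$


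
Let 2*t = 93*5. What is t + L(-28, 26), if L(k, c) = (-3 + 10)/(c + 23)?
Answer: 3257/14 ≈ 232.64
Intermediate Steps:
L(k, c) = 7/(23 + c)
t = 465/2 (t = (93*5)/2 = (½)*465 = 465/2 ≈ 232.50)
t + L(-28, 26) = 465/2 + 7/(23 + 26) = 465/2 + 7/49 = 465/2 + 7*(1/49) = 465/2 + ⅐ = 3257/14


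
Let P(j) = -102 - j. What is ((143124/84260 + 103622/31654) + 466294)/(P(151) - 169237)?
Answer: -77731048943286/28253623257475 ≈ -2.7512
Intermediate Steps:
((143124/84260 + 103622/31654) + 466294)/(P(151) - 169237) = ((143124/84260 + 103622/31654) + 466294)/((-102 - 1*151) - 169237) = ((143124*(1/84260) + 103622*(1/31654)) + 466294)/((-102 - 151) - 169237) = ((35781/21065 + 51811/15827) + 466294)/(-253 - 169237) = (1657704602/333395755 + 466294)/(-169490) = (155462097886572/333395755)*(-1/169490) = -77731048943286/28253623257475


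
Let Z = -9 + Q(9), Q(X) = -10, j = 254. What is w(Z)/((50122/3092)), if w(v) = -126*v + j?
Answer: 4093808/25061 ≈ 163.35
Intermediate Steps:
Z = -19 (Z = -9 - 10 = -19)
w(v) = 254 - 126*v (w(v) = -126*v + 254 = 254 - 126*v)
w(Z)/((50122/3092)) = (254 - 126*(-19))/((50122/3092)) = (254 + 2394)/((50122*(1/3092))) = 2648/(25061/1546) = 2648*(1546/25061) = 4093808/25061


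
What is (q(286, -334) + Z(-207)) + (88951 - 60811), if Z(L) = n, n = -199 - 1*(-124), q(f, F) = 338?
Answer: 28403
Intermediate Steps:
n = -75 (n = -199 + 124 = -75)
Z(L) = -75
(q(286, -334) + Z(-207)) + (88951 - 60811) = (338 - 75) + (88951 - 60811) = 263 + 28140 = 28403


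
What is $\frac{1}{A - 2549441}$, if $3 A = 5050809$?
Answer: $- \frac{1}{865838} \approx -1.155 \cdot 10^{-6}$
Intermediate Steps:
$A = 1683603$ ($A = \frac{1}{3} \cdot 5050809 = 1683603$)
$\frac{1}{A - 2549441} = \frac{1}{1683603 - 2549441} = \frac{1}{-865838} = - \frac{1}{865838}$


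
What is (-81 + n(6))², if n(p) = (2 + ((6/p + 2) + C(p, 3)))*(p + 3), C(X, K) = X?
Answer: 324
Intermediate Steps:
n(p) = (3 + p)*(4 + p + 6/p) (n(p) = (2 + ((6/p + 2) + p))*(p + 3) = (2 + ((2 + 6/p) + p))*(3 + p) = (2 + (2 + p + 6/p))*(3 + p) = (4 + p + 6/p)*(3 + p) = (3 + p)*(4 + p + 6/p))
(-81 + n(6))² = (-81 + (18 + 6² + 7*6 + 18/6))² = (-81 + (18 + 36 + 42 + 18*(⅙)))² = (-81 + (18 + 36 + 42 + 3))² = (-81 + 99)² = 18² = 324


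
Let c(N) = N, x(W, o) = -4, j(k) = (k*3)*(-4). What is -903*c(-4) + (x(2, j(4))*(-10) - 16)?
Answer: 3636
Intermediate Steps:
j(k) = -12*k (j(k) = (3*k)*(-4) = -12*k)
-903*c(-4) + (x(2, j(4))*(-10) - 16) = -903*(-4) + (-4*(-10) - 16) = 3612 + (40 - 16) = 3612 + 24 = 3636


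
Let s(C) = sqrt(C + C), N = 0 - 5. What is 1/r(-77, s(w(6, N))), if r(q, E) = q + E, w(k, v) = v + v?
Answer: -77/5949 - 2*I*sqrt(5)/5949 ≈ -0.012943 - 0.00075175*I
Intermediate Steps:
N = -5
w(k, v) = 2*v
s(C) = sqrt(2)*sqrt(C) (s(C) = sqrt(2*C) = sqrt(2)*sqrt(C))
r(q, E) = E + q
1/r(-77, s(w(6, N))) = 1/(sqrt(2)*sqrt(2*(-5)) - 77) = 1/(sqrt(2)*sqrt(-10) - 77) = 1/(sqrt(2)*(I*sqrt(10)) - 77) = 1/(2*I*sqrt(5) - 77) = 1/(-77 + 2*I*sqrt(5))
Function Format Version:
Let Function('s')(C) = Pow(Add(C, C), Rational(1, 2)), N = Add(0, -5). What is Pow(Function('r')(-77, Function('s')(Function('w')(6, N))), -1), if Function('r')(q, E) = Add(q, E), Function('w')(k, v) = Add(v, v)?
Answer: Add(Rational(-77, 5949), Mul(Rational(-2, 5949), I, Pow(5, Rational(1, 2)))) ≈ Add(-0.012943, Mul(-0.00075175, I))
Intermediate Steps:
N = -5
Function('w')(k, v) = Mul(2, v)
Function('s')(C) = Mul(Pow(2, Rational(1, 2)), Pow(C, Rational(1, 2))) (Function('s')(C) = Pow(Mul(2, C), Rational(1, 2)) = Mul(Pow(2, Rational(1, 2)), Pow(C, Rational(1, 2))))
Function('r')(q, E) = Add(E, q)
Pow(Function('r')(-77, Function('s')(Function('w')(6, N))), -1) = Pow(Add(Mul(Pow(2, Rational(1, 2)), Pow(Mul(2, -5), Rational(1, 2))), -77), -1) = Pow(Add(Mul(Pow(2, Rational(1, 2)), Pow(-10, Rational(1, 2))), -77), -1) = Pow(Add(Mul(Pow(2, Rational(1, 2)), Mul(I, Pow(10, Rational(1, 2)))), -77), -1) = Pow(Add(Mul(2, I, Pow(5, Rational(1, 2))), -77), -1) = Pow(Add(-77, Mul(2, I, Pow(5, Rational(1, 2)))), -1)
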